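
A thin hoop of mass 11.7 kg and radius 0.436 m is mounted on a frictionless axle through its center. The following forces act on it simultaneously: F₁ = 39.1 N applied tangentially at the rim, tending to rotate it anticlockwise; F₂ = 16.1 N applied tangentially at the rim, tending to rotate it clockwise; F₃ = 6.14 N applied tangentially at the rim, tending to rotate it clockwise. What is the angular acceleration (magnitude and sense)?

I = MR² = (11.7)(0.436)² = 2.224 kg·m².
Taking anticlockwise as positive: τ₁ = +(39.1)(0.436) = +17.05 N·m; τ₂ = −(16.1)(0.436) = −7.020 N·m; τ₃ = −(6.14)(0.436) = −2.677 N·m.
Net torque τ = 7.351 N·m.
α = τ/I = 7.351/2.224 = 3.305 rad/s².

α ≈ 3.31 rad/s², anticlockwise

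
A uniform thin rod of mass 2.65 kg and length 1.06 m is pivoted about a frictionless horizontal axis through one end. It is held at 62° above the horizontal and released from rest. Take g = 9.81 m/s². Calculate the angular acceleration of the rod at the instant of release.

α ≈ 6.52 rad/s²

About the pivot, I = (1/3)ML² = (1/3)(2.65)(1.06)² = 0.9925 kg·m².
The weight acts at the center, a distance L/2 = 0.5300 m from the pivot; τ = Mg(L/2) cos 62° = 6.468 N·m.
α = τ/I = 6.468/0.9925 = 6.517 rad/s².
(Equivalently α = (3g/(2L)) cos 62° = 6.517 rad/s².)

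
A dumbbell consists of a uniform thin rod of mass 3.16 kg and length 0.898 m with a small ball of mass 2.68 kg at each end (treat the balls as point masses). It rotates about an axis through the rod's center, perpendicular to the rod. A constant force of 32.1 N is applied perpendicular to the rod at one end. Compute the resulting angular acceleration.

I_rod = (1/12)ML² = (1/12)(3.16)(0.898)² = 0.2124 kg·m².
I_balls = 2·m·(L/2)² = 2(2.68)(0.4490)² = 1.081 kg·m².
Total I = 1.293 kg·m².
τ = F·(L/2) = (32.1)(0.449) = 14.41 N·m.
α = τ/I = 14.41/1.293 = 11.15 rad/s².

α ≈ 11.1 rad/s²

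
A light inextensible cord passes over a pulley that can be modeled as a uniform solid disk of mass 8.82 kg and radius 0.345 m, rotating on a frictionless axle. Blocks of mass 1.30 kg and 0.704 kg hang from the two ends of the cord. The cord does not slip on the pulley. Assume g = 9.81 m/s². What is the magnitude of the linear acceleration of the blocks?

a ≈ 0.912 m/s²

I = ½MR² = (1/2)(8.82)(0.345)² = 0.5249 kg·m².
Heavier block: m₁g − T₁ = m₁a. Lighter block: T₂ − m₂g = m₂a.
Pulley: (T₁ − T₂)R = Iα = I(a/R), so T₁ − T₂ = (I/R²)a = (1/2)M_p a = 4.410·a.
Adding the three: (m₁ − m₂)g = (m₁ + m₂ + 4.410)a, so a = (1.30 − 0.704)(9.81)/(1.30 + 0.704 + 4.410) = 0.9116 m/s².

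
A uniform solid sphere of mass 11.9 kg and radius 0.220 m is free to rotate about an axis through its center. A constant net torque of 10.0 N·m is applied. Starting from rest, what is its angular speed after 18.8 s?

ω ≈ 816 rad/s

I = (2/5)MR² = (2/5)(11.9)(0.220)² = 0.2304 kg·m².
α = τ/I = 10.0/0.2304 = 43.41 rad/s².
ω = ω₀ + αt = 0 + (43.41)(18.8) = 816.0 rad/s.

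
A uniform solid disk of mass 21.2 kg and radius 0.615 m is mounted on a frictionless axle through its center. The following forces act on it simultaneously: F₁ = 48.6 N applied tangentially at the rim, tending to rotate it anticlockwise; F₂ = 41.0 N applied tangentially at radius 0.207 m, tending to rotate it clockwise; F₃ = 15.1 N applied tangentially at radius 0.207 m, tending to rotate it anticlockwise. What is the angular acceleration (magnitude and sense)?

I = ½MR² = (1/2)(21.2)(0.615)² = 4.009 kg·m².
Taking anticlockwise as positive: τ₁ = +(48.6)(0.615) = +29.89 N·m; τ₂ = −(41.0)(0.207) = −8.487 N·m; τ₃ = +(15.1)(0.207) = +3.126 N·m.
Net torque τ = 24.53 N·m.
α = τ/I = 24.53/4.009 = 6.118 rad/s².

α ≈ 6.12 rad/s², anticlockwise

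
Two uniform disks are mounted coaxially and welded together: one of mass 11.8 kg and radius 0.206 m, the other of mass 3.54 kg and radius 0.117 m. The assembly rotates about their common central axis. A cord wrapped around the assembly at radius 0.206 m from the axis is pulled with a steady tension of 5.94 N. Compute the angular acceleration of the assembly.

I = ½M₁R₁² + ½M₂R₂² = ½(11.8)(0.206)² + ½(3.54)(0.117)² = 0.2746 kg·m².
τ = F r = (5.94)(0.206) = 1.224 N·m.
α = τ/I = 1.224/0.2746 = 4.456 rad/s².

α ≈ 4.46 rad/s²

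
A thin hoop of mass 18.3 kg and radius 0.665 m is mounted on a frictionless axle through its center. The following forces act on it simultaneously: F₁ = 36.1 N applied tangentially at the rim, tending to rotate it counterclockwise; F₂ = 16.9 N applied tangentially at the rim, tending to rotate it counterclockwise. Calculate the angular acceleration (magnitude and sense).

α ≈ 4.36 rad/s², counterclockwise

I = MR² = (18.3)(0.665)² = 8.093 kg·m².
Taking counterclockwise as positive: τ₁ = +(36.1)(0.665) = +24.01 N·m; τ₂ = +(16.9)(0.665) = +11.24 N·m.
Net torque τ = 35.25 N·m.
α = τ/I = 35.25/8.093 = 4.355 rad/s².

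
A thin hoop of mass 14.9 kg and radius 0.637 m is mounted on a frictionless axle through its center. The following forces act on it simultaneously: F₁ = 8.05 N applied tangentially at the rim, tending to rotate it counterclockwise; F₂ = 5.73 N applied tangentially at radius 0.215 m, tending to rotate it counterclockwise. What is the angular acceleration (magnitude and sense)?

I = MR² = (14.9)(0.637)² = 6.046 kg·m².
Taking counterclockwise as positive: τ₁ = +(8.05)(0.637) = +5.128 N·m; τ₂ = +(5.73)(0.215) = +1.232 N·m.
Net torque τ = 6.360 N·m.
α = τ/I = 6.360/6.046 = 1.052 rad/s².

α ≈ 1.05 rad/s², counterclockwise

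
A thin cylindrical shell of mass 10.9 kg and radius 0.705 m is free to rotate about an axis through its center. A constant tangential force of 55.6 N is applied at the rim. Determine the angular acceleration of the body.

α ≈ 7.24 rad/s²

I = MR² = (10.9)(0.705)² = 5.418 kg·m².
τ = F R = (55.6)(0.705) = 39.20 N·m.
Newton's second law for rotation, τ = Iα, gives α = τ/I = 39.20/5.418 = 7.235 rad/s².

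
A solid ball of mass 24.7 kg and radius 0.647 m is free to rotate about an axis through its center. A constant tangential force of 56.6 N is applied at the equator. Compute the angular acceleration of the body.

I = (2/5)MR² = (2/5)(24.7)(0.647)² = 4.136 kg·m².
τ = F R = (56.6)(0.647) = 36.62 N·m.
Newton's second law for rotation, τ = Iα, gives α = τ/I = 36.62/4.136 = 8.854 rad/s².

α ≈ 8.85 rad/s²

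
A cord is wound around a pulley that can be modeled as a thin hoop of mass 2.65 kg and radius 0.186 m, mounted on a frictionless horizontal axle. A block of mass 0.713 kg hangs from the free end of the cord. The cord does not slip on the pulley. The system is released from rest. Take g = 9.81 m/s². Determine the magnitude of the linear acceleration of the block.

a ≈ 2.08 m/s²

I = MR² = (2.65)(0.186)² = 0.09168 kg·m².
Block: mg − T = ma. Pulley: TR = Iα. No-slip: a = αR, so T = (I/R²)a = 2.650·a.
Then mg = (m + 2.650)a, so a = (0.713)(9.81)/(0.713 + 2.650) = 2.080 m/s².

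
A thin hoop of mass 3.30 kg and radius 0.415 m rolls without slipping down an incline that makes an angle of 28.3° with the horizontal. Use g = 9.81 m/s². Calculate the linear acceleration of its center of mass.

Translation along the incline: Mg sinθ − f = Ma.
Rotation about the center: fR = Iα with I = MR². No-slip gives a = αR, so f = (I/R²)a = M a.
Substituting: Mg sinθ = (1 + 1.000)Ma, so a = g sinθ/(1 + 1.000) = (9.81) sin 28.3° / 2.000 = 2.325 m/s².

a ≈ 2.33 m/s²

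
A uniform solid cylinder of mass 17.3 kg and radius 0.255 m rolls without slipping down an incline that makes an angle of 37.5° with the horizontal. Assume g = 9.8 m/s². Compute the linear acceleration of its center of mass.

a ≈ 3.98 m/s²

Translation along the incline: Mg sinθ − f = Ma.
Rotation about the center: fR = Iα with I = ½MR². No-slip gives a = αR, so f = (I/R²)a = (1/2)M a.
Substituting: Mg sinθ = (1 + 0.5000)Ma, so a = g sinθ/(1 + 0.5000) = (9.8) sin 37.5° / 1.500 = 3.977 m/s².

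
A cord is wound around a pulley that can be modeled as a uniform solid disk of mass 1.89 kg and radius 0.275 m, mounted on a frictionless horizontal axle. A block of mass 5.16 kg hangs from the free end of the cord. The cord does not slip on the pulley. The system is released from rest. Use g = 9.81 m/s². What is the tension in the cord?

I = ½MR² = (1/2)(1.89)(0.275)² = 0.07147 kg·m².
Block: mg − T = ma. Pulley: TR = Iα. No-slip: a = αR, so T = (I/R²)a = 0.9450·a.
Then mg = (m + 0.9450)a, so a = (5.16)(9.81)/(5.16 + 0.9450) = 8.291 m/s².
T = 0.9450·a = 7.835 N.

T ≈ 7.84 N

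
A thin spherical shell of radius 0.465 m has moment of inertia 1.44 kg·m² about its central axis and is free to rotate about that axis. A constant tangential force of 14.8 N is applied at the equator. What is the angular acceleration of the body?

τ = F R = (14.8)(0.465) = 6.882 N·m.
Newton's second law for rotation, τ = Iα, gives α = τ/I = 6.882/1.440 = 4.779 rad/s².

α ≈ 4.78 rad/s²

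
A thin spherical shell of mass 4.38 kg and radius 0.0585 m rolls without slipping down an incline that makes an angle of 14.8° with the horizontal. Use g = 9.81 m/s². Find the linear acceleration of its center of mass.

a ≈ 1.50 m/s²

Translation along the incline: Mg sinθ − f = Ma.
Rotation about the center: fR = Iα with I = (2/3)MR². No-slip gives a = αR, so f = (I/R²)a = (2/3)M a.
Substituting: Mg sinθ = (1 + 0.6667)Ma, so a = g sinθ/(1 + 0.6667) = (9.81) sin 14.8° / 1.667 = 1.504 m/s².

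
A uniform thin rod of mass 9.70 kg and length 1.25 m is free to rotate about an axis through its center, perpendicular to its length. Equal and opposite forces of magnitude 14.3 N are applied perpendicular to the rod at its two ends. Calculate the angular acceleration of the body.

α ≈ 14.2 rad/s²

I = (1/12)ML² = (1/12)(9.70)(1.25)² = 1.263 kg·m².
The couple gives τ = F·(L/2) + F·(L/2) = F L = (14.3)(1.25) = 17.88 N·m.
Newton's second law for rotation, τ = Iα, gives α = τ/I = 17.88/1.263 = 14.15 rad/s².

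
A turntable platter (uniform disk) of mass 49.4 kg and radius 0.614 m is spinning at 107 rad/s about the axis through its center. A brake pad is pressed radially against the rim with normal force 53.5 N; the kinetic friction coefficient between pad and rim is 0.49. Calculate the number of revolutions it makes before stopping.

≈ 527 revolutions

I = ½MR² = (1/2)(49.4)(0.614)² = 9.312 kg·m².
Friction force f = μN = (0.49)(53.5) = 26.21 N at the rim; torque magnitude τ = fR = 16.10 N·m, opposing ω.
|α| = τ/I = 16.10/9.312 = 1.729 rad/s² (deceleration).
ω² = ω₀² − 2|α|θ with ω = 0 ⇒ θ = ω₀²/(2|α|) = 3312 rad = 527.1 rev.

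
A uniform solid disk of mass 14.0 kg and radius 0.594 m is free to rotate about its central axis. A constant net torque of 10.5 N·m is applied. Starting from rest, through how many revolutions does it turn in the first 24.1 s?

≈ 196 revolutions

I = ½MR² = (1/2)(14.0)(0.594)² = 2.470 kg·m².
α = τ/I = 10.5/2.470 = 4.251 rad/s².
θ = ½αt² = ½(4.251)(24.1)² = 1235 rad.
Revolutions = θ/(2π) = 196.5.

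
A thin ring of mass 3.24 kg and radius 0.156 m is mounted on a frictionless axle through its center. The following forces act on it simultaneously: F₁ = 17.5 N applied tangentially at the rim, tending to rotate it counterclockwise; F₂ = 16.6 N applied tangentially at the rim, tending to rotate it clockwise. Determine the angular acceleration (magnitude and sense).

α ≈ 1.78 rad/s², counterclockwise

I = MR² = (3.24)(0.156)² = 0.07885 kg·m².
Taking counterclockwise as positive: τ₁ = +(17.5)(0.156) = +2.730 N·m; τ₂ = −(16.6)(0.156) = −2.590 N·m.
Net torque τ = 0.1404 N·m.
α = τ/I = 0.1404/0.07885 = 1.781 rad/s².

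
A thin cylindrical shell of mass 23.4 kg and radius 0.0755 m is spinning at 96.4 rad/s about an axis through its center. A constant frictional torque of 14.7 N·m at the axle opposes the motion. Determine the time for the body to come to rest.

I = MR² = (23.4)(0.0755)² = 0.1334 kg·m².
The net torque has magnitude 14.7 N·m, opposing ω.
|α| = τ/I = 14.70/0.1334 = 110.2 rad/s² (deceleration).
0 = ω₀ − |α|t ⇒ t = ω₀/|α| = 96.4/110.2 = 0.8747 s.

t ≈ 0.875 s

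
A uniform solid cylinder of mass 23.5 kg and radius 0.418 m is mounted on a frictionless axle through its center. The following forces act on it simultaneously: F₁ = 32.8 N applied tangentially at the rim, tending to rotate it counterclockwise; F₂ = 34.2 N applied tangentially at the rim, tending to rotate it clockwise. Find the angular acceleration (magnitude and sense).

α ≈ 0.285 rad/s², clockwise

I = ½MR² = (1/2)(23.5)(0.418)² = 2.053 kg·m².
Taking counterclockwise as positive: τ₁ = +(32.8)(0.418) = +13.71 N·m; τ₂ = −(34.2)(0.418) = −14.30 N·m.
Net torque τ = -0.5852 N·m.
α = τ/I = -0.5852/2.053 = -0.2850 rad/s².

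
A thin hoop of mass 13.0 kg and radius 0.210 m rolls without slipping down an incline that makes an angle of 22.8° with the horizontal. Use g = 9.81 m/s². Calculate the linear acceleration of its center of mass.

Translation along the incline: Mg sinθ − f = Ma.
Rotation about the center: fR = Iα with I = MR². No-slip gives a = αR, so f = (I/R²)a = M a.
Substituting: Mg sinθ = (1 + 1.000)Ma, so a = g sinθ/(1 + 1.000) = (9.81) sin 22.8° / 2.000 = 1.901 m/s².

a ≈ 1.90 m/s²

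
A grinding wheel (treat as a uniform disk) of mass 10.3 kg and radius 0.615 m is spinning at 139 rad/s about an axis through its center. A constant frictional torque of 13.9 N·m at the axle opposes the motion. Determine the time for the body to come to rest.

t ≈ 19.5 s

I = ½MR² = (1/2)(10.3)(0.615)² = 1.948 kg·m².
The net torque has magnitude 13.9 N·m, opposing ω.
|α| = τ/I = 13.90/1.948 = 7.136 rad/s² (deceleration).
0 = ω₀ − |α|t ⇒ t = ω₀/|α| = 139/7.136 = 19.48 s.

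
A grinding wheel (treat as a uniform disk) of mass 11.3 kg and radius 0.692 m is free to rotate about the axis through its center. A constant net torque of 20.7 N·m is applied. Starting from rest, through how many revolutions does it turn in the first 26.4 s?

I = ½MR² = (1/2)(11.3)(0.692)² = 2.706 kg·m².
α = τ/I = 20.7/2.706 = 7.651 rad/s².
θ = ½αt² = ½(7.651)(26.4)² = 2666 rad.
Revolutions = θ/(2π) = 424.3.

≈ 424 revolutions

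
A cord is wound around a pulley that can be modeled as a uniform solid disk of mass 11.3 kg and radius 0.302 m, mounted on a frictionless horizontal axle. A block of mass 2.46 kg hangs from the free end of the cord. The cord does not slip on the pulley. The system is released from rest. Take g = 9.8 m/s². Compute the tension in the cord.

T ≈ 16.8 N

I = ½MR² = (1/2)(11.3)(0.302)² = 0.5153 kg·m².
Block: mg − T = ma. Pulley: TR = Iα. No-slip: a = αR, so T = (I/R²)a = 5.650·a.
Then mg = (m + 5.650)a, so a = (2.46)(9.8)/(2.46 + 5.650) = 2.973 m/s².
T = 5.650·a = 16.80 N.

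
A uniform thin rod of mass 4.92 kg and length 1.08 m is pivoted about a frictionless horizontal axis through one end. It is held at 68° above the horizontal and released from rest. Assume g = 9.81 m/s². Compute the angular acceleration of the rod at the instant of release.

About the pivot, I = (1/3)ML² = (1/3)(4.92)(1.08)² = 1.913 kg·m².
The weight acts at the center, a distance L/2 = 0.5400 m from the pivot; τ = Mg(L/2) cos 68° = 9.763 N·m.
α = τ/I = 9.763/1.913 = 5.104 rad/s².
(Equivalently α = (3g/(2L)) cos 68° = 5.104 rad/s².)

α ≈ 5.10 rad/s²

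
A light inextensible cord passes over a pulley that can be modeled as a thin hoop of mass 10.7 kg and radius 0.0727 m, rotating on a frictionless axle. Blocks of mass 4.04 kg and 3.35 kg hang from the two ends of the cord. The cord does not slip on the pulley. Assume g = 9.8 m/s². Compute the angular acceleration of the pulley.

I = MR² = (10.7)(0.0727)² = 0.05655 kg·m².
Heavier block: m₁g − T₁ = m₁a. Lighter block: T₂ − m₂g = m₂a.
Pulley: (T₁ − T₂)R = Iα = I(a/R), so T₁ − T₂ = (I/R²)a = 1·M_p a = 10.70·a.
Adding the three: (m₁ − m₂)g = (m₁ + m₂ + 10.70)a, so a = (4.04 − 3.35)(9.8)/(4.04 + 3.35 + 10.70) = 0.3738 m/s².
α = a/R = 0.3738/0.0727 = 5.142 rad/s².

α ≈ 5.14 rad/s²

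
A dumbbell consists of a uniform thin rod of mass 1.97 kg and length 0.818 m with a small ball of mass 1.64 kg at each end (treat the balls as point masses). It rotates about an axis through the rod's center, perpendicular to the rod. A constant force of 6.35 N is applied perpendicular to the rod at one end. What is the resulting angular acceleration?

I_rod = (1/12)ML² = (1/12)(1.97)(0.818)² = 0.1098 kg·m².
I_balls = 2·m·(L/2)² = 2(1.64)(0.4090)² = 0.5487 kg·m².
Total I = 0.6585 kg·m².
τ = F·(L/2) = (6.35)(0.409) = 2.597 N·m.
α = τ/I = 2.597/0.6585 = 3.944 rad/s².

α ≈ 3.94 rad/s²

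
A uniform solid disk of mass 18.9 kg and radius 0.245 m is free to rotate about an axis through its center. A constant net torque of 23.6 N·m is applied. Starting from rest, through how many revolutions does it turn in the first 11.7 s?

I = ½MR² = (1/2)(18.9)(0.245)² = 0.5672 kg·m².
α = τ/I = 23.6/0.5672 = 41.61 rad/s².
θ = ½αt² = ½(41.61)(11.7)² = 2848 rad.
Revolutions = θ/(2π) = 453.2.

≈ 453 revolutions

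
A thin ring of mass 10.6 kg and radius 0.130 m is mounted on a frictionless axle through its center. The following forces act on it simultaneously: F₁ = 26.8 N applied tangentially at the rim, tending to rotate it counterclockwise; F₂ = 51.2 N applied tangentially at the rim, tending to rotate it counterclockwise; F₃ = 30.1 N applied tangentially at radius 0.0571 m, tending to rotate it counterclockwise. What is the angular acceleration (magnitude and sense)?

α ≈ 66.2 rad/s², counterclockwise

I = MR² = (10.6)(0.130)² = 0.1791 kg·m².
Taking counterclockwise as positive: τ₁ = +(26.8)(0.130) = +3.484 N·m; τ₂ = +(51.2)(0.130) = +6.656 N·m; τ₃ = +(30.1)(0.0571) = +1.719 N·m.
Net torque τ = 11.86 N·m.
α = τ/I = 11.86/0.1791 = 66.20 rad/s².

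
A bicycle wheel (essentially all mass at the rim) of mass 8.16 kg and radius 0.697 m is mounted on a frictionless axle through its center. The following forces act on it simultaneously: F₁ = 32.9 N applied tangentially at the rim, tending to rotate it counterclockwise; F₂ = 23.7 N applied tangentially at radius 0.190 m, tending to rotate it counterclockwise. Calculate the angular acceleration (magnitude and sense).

α ≈ 6.92 rad/s², counterclockwise

I = MR² = (8.16)(0.697)² = 3.964 kg·m².
Taking counterclockwise as positive: τ₁ = +(32.9)(0.697) = +22.93 N·m; τ₂ = +(23.7)(0.190) = +4.503 N·m.
Net torque τ = 27.43 N·m.
α = τ/I = 27.43/3.964 = 6.921 rad/s².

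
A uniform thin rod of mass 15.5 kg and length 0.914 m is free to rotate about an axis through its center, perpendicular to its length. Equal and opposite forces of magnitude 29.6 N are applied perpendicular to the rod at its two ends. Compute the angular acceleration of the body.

I = (1/12)ML² = (1/12)(15.5)(0.914)² = 1.079 kg·m².
The couple gives τ = F·(L/2) + F·(L/2) = F L = (29.6)(0.914) = 27.05 N·m.
From τ = Iα: α = 27.05/1.079 = 25.07 rad/s².

α ≈ 25.1 rad/s²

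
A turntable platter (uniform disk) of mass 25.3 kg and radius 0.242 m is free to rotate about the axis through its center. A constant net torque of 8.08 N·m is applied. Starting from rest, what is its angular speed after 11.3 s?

ω ≈ 123 rad/s

I = ½MR² = (1/2)(25.3)(0.242)² = 0.7408 kg·m².
α = τ/I = 8.08/0.7408 = 10.91 rad/s².
ω = ω₀ + αt = 0 + (10.91)(11.3) = 123.2 rad/s.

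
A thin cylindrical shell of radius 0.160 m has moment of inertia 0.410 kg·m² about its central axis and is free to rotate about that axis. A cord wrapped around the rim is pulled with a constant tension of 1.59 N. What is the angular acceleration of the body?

τ = F R = (1.59)(0.160) = 0.2544 N·m.
From τ = Iα: α = 0.2544/0.4100 = 0.6205 rad/s².

α ≈ 0.620 rad/s²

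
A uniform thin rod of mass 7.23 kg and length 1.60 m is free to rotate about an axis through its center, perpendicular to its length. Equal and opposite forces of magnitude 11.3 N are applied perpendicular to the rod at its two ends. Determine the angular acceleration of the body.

I = (1/12)ML² = (1/12)(7.23)(1.60)² = 1.542 kg·m².
The couple gives τ = F·(L/2) + F·(L/2) = F L = (11.3)(1.60) = 18.08 N·m.
Newton's second law for rotation, τ = Iα, gives α = τ/I = 18.08/1.542 = 11.72 rad/s².

α ≈ 11.7 rad/s²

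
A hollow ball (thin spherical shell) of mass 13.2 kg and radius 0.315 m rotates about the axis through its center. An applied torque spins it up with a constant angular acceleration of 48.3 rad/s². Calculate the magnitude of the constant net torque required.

I = (2/3)MR² = (2/3)(13.2)(0.315)² = 0.8732 kg·m².
τ = Iα = (0.8732)(48.30) = 42.17 N·m.

τ ≈ 42.2 N·m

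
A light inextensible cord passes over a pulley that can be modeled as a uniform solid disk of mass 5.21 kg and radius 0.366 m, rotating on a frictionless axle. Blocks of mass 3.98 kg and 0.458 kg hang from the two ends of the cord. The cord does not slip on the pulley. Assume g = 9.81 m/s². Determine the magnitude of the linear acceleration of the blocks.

I = ½MR² = (1/2)(5.21)(0.366)² = 0.3490 kg·m².
Heavier block: m₁g − T₁ = m₁a. Lighter block: T₂ − m₂g = m₂a.
Pulley: (T₁ − T₂)R = Iα = I(a/R), so T₁ − T₂ = (I/R²)a = (1/2)M_p a = 2.605·a.
Adding the three: (m₁ − m₂)g = (m₁ + m₂ + 2.605)a, so a = (3.98 − 0.458)(9.81)/(3.98 + 0.458 + 2.605) = 4.906 m/s².

a ≈ 4.91 m/s²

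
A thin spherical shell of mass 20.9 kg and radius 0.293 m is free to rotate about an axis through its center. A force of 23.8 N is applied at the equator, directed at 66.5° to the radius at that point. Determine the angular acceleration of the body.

α ≈ 5.35 rad/s²

I = (2/3)MR² = (2/3)(20.9)(0.293)² = 1.196 kg·m².
Only the tangential component produces torque: τ = F R sinθ = (23.8)(0.293) sin 66.5° = 6.395 N·m.
From τ = Iα: α = 6.395/1.196 = 5.346 rad/s².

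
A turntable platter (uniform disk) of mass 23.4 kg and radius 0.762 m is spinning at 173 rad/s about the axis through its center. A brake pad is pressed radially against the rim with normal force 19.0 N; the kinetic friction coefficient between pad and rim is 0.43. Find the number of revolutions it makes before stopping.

≈ 2600 revolutions

I = ½MR² = (1/2)(23.4)(0.762)² = 6.794 kg·m².
Friction force f = μN = (0.43)(19.0) = 8.170 N at the rim; torque magnitude τ = fR = 6.226 N·m, opposing ω.
|α| = τ/I = 6.226/6.794 = 0.9164 rad/s² (deceleration).
ω² = ω₀² − 2|α|θ with ω = 0 ⇒ θ = ω₀²/(2|α|) = 16330 rad = 2599 rev.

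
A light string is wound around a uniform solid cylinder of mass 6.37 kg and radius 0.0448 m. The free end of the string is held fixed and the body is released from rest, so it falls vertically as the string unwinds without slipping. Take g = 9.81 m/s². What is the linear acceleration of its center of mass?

Translation: Mg − T = Ma. Rotation about the center: TR = Iα with I = ½MR².
With a = αR: T = (I/R²)a = (1/2)M a, so Mg = (1 + 0.5000)Ma.
a = g/(1 + 0.5000) = 9.81/1.500 = 6.540 m/s².

a ≈ 6.54 m/s²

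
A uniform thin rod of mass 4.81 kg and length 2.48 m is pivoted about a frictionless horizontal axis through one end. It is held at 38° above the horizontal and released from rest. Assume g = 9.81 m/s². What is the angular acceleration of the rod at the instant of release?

α ≈ 4.68 rad/s²

About the pivot, I = (1/3)ML² = (1/3)(4.81)(2.48)² = 9.861 kg·m².
The weight acts at the center, a distance L/2 = 1.240 m from the pivot; τ = Mg(L/2) cos 38° = 46.11 N·m.
α = τ/I = 46.11/9.861 = 4.676 rad/s².
(Equivalently α = (3g/(2L)) cos 38° = 4.676 rad/s².)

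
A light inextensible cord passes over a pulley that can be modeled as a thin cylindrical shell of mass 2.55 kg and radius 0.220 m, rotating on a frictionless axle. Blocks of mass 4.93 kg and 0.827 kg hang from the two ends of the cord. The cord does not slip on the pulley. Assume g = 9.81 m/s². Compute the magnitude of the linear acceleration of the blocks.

I = MR² = (2.55)(0.220)² = 0.1234 kg·m².
Heavier block: m₁g − T₁ = m₁a. Lighter block: T₂ − m₂g = m₂a.
Pulley: (T₁ − T₂)R = Iα = I(a/R), so T₁ − T₂ = (I/R²)a = 1·M_p a = 2.550·a.
Adding the three: (m₁ − m₂)g = (m₁ + m₂ + 2.550)a, so a = (4.93 − 0.827)(9.81)/(4.93 + 0.827 + 2.550) = 4.845 m/s².

a ≈ 4.85 m/s²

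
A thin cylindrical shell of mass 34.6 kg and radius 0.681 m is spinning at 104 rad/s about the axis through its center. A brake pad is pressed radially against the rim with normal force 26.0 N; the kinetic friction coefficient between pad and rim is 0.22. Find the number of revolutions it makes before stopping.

≈ 3550 revolutions

I = MR² = (34.6)(0.681)² = 16.05 kg·m².
Friction force f = μN = (0.22)(26.0) = 5.720 N at the rim; torque magnitude τ = fR = 3.895 N·m, opposing ω.
|α| = τ/I = 3.895/16.05 = 0.2428 rad/s² (deceleration).
ω² = ω₀² − 2|α|θ with ω = 0 ⇒ θ = ω₀²/(2|α|) = 22280 rad = 3546 rev.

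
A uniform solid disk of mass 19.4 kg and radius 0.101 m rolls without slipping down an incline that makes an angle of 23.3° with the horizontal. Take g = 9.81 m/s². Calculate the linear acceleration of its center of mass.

Translation along the incline: Mg sinθ − f = Ma.
Rotation about the center: fR = Iα with I = ½MR². No-slip gives a = αR, so f = (I/R²)a = (1/2)M a.
Substituting: Mg sinθ = (1 + 0.5000)Ma, so a = g sinθ/(1 + 0.5000) = (9.81) sin 23.3° / 1.500 = 2.587 m/s².

a ≈ 2.59 m/s²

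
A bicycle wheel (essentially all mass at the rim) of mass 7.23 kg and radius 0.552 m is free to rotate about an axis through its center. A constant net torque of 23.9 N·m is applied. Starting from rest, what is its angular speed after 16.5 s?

I = MR² = (7.23)(0.552)² = 2.203 kg·m².
α = τ/I = 23.9/2.203 = 10.85 rad/s².
ω = ω₀ + αt = 0 + (10.85)(16.5) = 179.0 rad/s.

ω ≈ 179 rad/s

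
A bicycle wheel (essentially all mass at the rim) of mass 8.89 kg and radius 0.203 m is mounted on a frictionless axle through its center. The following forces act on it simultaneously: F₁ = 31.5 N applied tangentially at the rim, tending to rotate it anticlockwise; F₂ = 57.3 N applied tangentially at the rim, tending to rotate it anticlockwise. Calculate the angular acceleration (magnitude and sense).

α ≈ 49.2 rad/s², anticlockwise

I = MR² = (8.89)(0.203)² = 0.3663 kg·m².
Taking anticlockwise as positive: τ₁ = +(31.5)(0.203) = +6.395 N·m; τ₂ = +(57.3)(0.203) = +11.63 N·m.
Net torque τ = 18.03 N·m.
α = τ/I = 18.03/0.3663 = 49.21 rad/s².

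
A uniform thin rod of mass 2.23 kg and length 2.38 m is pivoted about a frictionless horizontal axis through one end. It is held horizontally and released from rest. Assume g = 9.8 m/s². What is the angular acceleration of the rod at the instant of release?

α ≈ 6.18 rad/s²

About the pivot, I = (1/3)ML² = (1/3)(2.23)(2.38)² = 4.211 kg·m².
The weight acts at the center, a distance L/2 = 1.190 m from the pivot; τ = Mg(L/2) = 26.01 N·m.
α = τ/I = 26.01/4.211 = 6.176 rad/s².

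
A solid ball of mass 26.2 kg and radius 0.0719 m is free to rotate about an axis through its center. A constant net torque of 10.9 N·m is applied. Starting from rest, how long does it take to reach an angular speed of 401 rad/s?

I = (2/5)MR² = (2/5)(26.2)(0.0719)² = 0.05418 kg·m².
α = τ/I = 10.9/0.05418 = 201.2 rad/s².
ω = αt ⇒ t = ω/α = 401/201.2 = 1.993 s.

t ≈ 1.99 s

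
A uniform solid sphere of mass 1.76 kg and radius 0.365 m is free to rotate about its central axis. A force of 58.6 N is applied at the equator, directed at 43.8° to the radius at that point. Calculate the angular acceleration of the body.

I = (2/5)MR² = (2/5)(1.76)(0.365)² = 0.09379 kg·m².
Only the tangential component produces torque: τ = F R sinθ = (58.6)(0.365) sin 43.8° = 14.80 N·m.
Newton's second law for rotation, τ = Iα, gives α = τ/I = 14.80/0.09379 = 157.8 rad/s².

α ≈ 158 rad/s²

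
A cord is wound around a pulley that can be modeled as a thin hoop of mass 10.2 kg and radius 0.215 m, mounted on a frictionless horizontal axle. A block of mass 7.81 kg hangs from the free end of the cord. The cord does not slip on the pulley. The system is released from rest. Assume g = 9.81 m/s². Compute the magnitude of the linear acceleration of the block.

I = MR² = (10.2)(0.215)² = 0.4715 kg·m².
Block: mg − T = ma. Pulley: TR = Iα. No-slip: a = αR, so T = (I/R²)a = 10.20·a.
Then mg = (m + 10.20)a, so a = (7.81)(9.81)/(7.81 + 10.20) = 4.254 m/s².

a ≈ 4.25 m/s²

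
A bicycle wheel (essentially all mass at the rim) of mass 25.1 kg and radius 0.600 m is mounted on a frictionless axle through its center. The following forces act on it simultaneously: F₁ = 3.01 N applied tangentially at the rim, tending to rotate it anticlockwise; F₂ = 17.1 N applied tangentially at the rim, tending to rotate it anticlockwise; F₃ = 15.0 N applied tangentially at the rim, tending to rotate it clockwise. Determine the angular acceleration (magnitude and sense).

I = MR² = (25.1)(0.600)² = 9.036 kg·m².
Taking anticlockwise as positive: τ₁ = +(3.01)(0.600) = +1.806 N·m; τ₂ = +(17.1)(0.600) = +10.26 N·m; τ₃ = −(15.0)(0.600) = −9.000 N·m.
Net torque τ = 3.066 N·m.
α = τ/I = 3.066/9.036 = 0.3393 rad/s².

α ≈ 0.339 rad/s², anticlockwise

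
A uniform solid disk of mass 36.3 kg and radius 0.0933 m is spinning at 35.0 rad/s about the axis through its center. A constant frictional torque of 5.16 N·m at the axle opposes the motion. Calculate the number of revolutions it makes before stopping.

≈ 2.98 revolutions

I = ½MR² = (1/2)(36.3)(0.0933)² = 0.1580 kg·m².
The net torque has magnitude 5.16 N·m, opposing ω.
|α| = τ/I = 5.160/0.1580 = 32.66 rad/s² (deceleration).
ω² = ω₀² − 2|α|θ with ω = 0 ⇒ θ = ω₀²/(2|α|) = 18.75 rad = 2.985 rev.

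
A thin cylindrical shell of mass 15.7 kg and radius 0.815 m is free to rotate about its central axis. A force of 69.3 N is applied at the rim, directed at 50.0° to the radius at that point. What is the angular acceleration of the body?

α ≈ 4.15 rad/s²

I = MR² = (15.7)(0.815)² = 10.43 kg·m².
Only the tangential component produces torque: τ = F R sinθ = (69.3)(0.815) sin 50.0° = 43.27 N·m.
Newton's second law for rotation, τ = Iα, gives α = τ/I = 43.27/10.43 = 4.149 rad/s².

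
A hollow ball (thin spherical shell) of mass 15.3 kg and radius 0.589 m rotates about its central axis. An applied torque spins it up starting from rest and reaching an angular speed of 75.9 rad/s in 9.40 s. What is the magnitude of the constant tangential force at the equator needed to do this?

F ≈ 48.5 N

I = (2/3)MR² = (2/3)(15.3)(0.589)² = 3.539 kg·m².
α = Δω/Δt = (75.9 − 0)/9.40 = 8.074 rad/s².
The required torque is τ = Iα = (3.539)(8.074) = 28.57 N·m.
A tangential force at the equator gives τ = FR, so F = τ/R = 28.57/0.589 = 48.51 N.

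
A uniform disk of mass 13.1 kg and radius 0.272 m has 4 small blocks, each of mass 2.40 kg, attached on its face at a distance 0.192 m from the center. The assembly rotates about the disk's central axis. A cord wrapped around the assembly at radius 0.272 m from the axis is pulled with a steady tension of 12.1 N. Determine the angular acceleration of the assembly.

α ≈ 3.93 rad/s²

I_disk = ½MR² = ½(13.1)(0.272)² = 0.4846 kg·m².
I_blocks = 4·m·r² = 4(2.40)(0.192)² = 0.3539 kg·m².
Total I = 0.8385 kg·m².
τ = F r = (12.1)(0.272) = 3.291 N·m.
α = τ/I = 3.291/0.8385 = 3.925 rad/s².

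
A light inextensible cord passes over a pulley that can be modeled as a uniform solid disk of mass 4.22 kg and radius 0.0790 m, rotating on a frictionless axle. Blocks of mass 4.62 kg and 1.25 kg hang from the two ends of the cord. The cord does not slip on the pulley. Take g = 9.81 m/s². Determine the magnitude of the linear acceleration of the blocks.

a ≈ 4.14 m/s²

I = ½MR² = (1/2)(4.22)(0.0790)² = 0.01317 kg·m².
Heavier block: m₁g − T₁ = m₁a. Lighter block: T₂ − m₂g = m₂a.
Pulley: (T₁ − T₂)R = Iα = I(a/R), so T₁ − T₂ = (I/R²)a = (1/2)M_p a = 2.110·a.
Adding the three: (m₁ − m₂)g = (m₁ + m₂ + 2.110)a, so a = (4.62 − 1.25)(9.81)/(4.62 + 1.25 + 2.110) = 4.143 m/s².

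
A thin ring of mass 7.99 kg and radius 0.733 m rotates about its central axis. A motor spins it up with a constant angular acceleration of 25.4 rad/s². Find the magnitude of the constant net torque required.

I = MR² = (7.99)(0.733)² = 4.293 kg·m².
τ = Iα = (4.293)(25.40) = 109.0 N·m.

τ ≈ 109 N·m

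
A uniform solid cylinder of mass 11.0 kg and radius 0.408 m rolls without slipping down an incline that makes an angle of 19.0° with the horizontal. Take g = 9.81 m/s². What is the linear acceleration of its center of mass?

Translation along the incline: Mg sinθ − f = Ma.
Rotation about the center: fR = Iα with I = ½MR². No-slip gives a = αR, so f = (I/R²)a = (1/2)M a.
Substituting: Mg sinθ = (1 + 0.5000)Ma, so a = g sinθ/(1 + 0.5000) = (9.81) sin 19.0° / 1.500 = 2.129 m/s².

a ≈ 2.13 m/s²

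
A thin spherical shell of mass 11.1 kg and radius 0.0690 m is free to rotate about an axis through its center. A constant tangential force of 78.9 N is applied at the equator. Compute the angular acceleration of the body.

I = (2/3)MR² = (2/3)(11.1)(0.0690)² = 0.03523 kg·m².
τ = F R = (78.9)(0.0690) = 5.444 N·m.
Newton's second law for rotation, τ = Iα, gives α = τ/I = 5.444/0.03523 = 154.5 rad/s².

α ≈ 155 rad/s²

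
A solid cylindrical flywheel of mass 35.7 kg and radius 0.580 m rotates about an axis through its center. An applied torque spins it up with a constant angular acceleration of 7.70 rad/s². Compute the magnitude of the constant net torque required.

I = ½MR² = (1/2)(35.7)(0.580)² = 6.005 kg·m².
τ = Iα = (6.005)(7.700) = 46.24 N·m.

τ ≈ 46.2 N·m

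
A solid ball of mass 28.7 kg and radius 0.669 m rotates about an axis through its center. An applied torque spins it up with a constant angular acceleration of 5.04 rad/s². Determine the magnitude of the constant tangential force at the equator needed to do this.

I = (2/5)MR² = (2/5)(28.7)(0.669)² = 5.138 kg·m².
The required torque is τ = Iα = (5.138)(5.040) = 25.90 N·m.
A tangential force at the equator gives τ = FR, so F = τ/R = 25.90/0.669 = 38.71 N.

F ≈ 38.7 N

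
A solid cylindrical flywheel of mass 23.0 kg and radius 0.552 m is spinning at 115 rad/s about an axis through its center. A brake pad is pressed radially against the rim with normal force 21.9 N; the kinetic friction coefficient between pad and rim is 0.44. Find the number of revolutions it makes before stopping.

≈ 693 revolutions

I = ½MR² = (1/2)(23.0)(0.552)² = 3.504 kg·m².
Friction force f = μN = (0.44)(21.9) = 9.636 N at the rim; torque magnitude τ = fR = 5.319 N·m, opposing ω.
|α| = τ/I = 5.319/3.504 = 1.518 rad/s² (deceleration).
ω² = ω₀² − 2|α|θ with ω = 0 ⇒ θ = ω₀²/(2|α|) = 4356 rad = 693.3 rev.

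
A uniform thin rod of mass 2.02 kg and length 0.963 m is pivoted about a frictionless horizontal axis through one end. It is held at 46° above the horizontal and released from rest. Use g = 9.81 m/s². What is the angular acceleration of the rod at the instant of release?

About the pivot, I = (1/3)ML² = (1/3)(2.02)(0.963)² = 0.6244 kg·m².
The weight acts at the center, a distance L/2 = 0.4815 m from the pivot; τ = Mg(L/2) cos 46° = 6.628 N·m.
α = τ/I = 6.628/0.6244 = 10.61 rad/s².

α ≈ 10.6 rad/s²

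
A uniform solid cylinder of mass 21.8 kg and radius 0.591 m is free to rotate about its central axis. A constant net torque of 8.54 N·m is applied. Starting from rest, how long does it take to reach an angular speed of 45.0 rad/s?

t ≈ 20.1 s

I = ½MR² = (1/2)(21.8)(0.591)² = 3.807 kg·m².
α = τ/I = 8.54/3.807 = 2.243 rad/s².
ω = αt ⇒ t = ω/α = 45.0/2.243 = 20.06 s.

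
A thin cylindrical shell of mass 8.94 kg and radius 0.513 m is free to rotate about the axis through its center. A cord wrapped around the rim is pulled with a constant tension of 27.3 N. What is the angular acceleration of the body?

I = MR² = (8.94)(0.513)² = 2.353 kg·m².
τ = F R = (27.3)(0.513) = 14.00 N·m.
Newton's second law for rotation, τ = Iα, gives α = τ/I = 14.00/2.353 = 5.953 rad/s².

α ≈ 5.95 rad/s²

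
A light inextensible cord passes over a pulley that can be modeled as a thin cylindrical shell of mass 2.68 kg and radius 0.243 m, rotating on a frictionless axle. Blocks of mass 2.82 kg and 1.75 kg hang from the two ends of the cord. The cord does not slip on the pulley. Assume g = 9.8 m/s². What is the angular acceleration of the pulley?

I = MR² = (2.68)(0.243)² = 0.1583 kg·m².
Heavier block: m₁g − T₁ = m₁a. Lighter block: T₂ − m₂g = m₂a.
Pulley: (T₁ − T₂)R = Iα = I(a/R), so T₁ − T₂ = (I/R²)a = 1·M_p a = 2.680·a.
Adding the three: (m₁ − m₂)g = (m₁ + m₂ + 2.680)a, so a = (2.82 − 1.75)(9.8)/(2.82 + 1.75 + 2.680) = 1.446 m/s².
α = a/R = 1.446/0.243 = 5.952 rad/s².

α ≈ 5.95 rad/s²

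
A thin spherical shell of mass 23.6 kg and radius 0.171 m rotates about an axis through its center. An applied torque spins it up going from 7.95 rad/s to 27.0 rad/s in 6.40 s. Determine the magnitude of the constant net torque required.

I = (2/3)MR² = (2/3)(23.6)(0.171)² = 0.4601 kg·m².
α = Δω/Δt = (27.0 − 7.95)/6.40 = 2.977 rad/s².
τ = Iα = (0.4601)(2.977) = 1.369 N·m.

τ ≈ 1.37 N·m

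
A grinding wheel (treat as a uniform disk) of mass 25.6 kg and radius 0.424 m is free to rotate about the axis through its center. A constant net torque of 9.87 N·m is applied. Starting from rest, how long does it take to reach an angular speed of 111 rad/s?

I = ½MR² = (1/2)(25.6)(0.424)² = 2.301 kg·m².
α = τ/I = 9.87/2.301 = 4.289 rad/s².
ω = αt ⇒ t = ω/α = 111/4.289 = 25.88 s.

t ≈ 25.9 s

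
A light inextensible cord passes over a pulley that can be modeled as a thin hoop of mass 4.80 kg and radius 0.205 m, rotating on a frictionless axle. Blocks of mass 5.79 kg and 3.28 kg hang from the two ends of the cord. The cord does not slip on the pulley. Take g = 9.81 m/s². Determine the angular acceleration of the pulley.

α ≈ 8.66 rad/s²

I = MR² = (4.80)(0.205)² = 0.2017 kg·m².
Heavier block: m₁g − T₁ = m₁a. Lighter block: T₂ − m₂g = m₂a.
Pulley: (T₁ − T₂)R = Iα = I(a/R), so T₁ − T₂ = (I/R²)a = 1·M_p a = 4.800·a.
Adding the three: (m₁ − m₂)g = (m₁ + m₂ + 4.800)a, so a = (5.79 − 3.28)(9.81)/(5.79 + 3.28 + 4.800) = 1.775 m/s².
α = a/R = 1.775/0.205 = 8.660 rad/s².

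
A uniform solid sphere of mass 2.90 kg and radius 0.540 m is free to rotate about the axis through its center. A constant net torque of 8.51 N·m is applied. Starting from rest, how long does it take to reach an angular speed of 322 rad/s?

I = (2/5)MR² = (2/5)(2.90)(0.540)² = 0.3383 kg·m².
α = τ/I = 8.51/0.3383 = 25.16 rad/s².
ω = αt ⇒ t = ω/α = 322/25.16 = 12.80 s.

t ≈ 12.8 s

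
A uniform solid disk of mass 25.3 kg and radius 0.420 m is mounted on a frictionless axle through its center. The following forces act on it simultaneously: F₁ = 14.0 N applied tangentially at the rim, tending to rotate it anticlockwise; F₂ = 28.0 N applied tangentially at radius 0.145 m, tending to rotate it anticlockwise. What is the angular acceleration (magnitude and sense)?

α ≈ 4.45 rad/s², anticlockwise

I = ½MR² = (1/2)(25.3)(0.420)² = 2.231 kg·m².
Taking anticlockwise as positive: τ₁ = +(14.0)(0.420) = +5.880 N·m; τ₂ = +(28.0)(0.145) = +4.060 N·m.
Net torque τ = 9.940 N·m.
α = τ/I = 9.940/2.231 = 4.454 rad/s².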